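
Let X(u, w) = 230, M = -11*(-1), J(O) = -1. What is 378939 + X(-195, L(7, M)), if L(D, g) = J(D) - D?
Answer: 379169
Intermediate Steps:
M = 11
L(D, g) = -1 - D
378939 + X(-195, L(7, M)) = 378939 + 230 = 379169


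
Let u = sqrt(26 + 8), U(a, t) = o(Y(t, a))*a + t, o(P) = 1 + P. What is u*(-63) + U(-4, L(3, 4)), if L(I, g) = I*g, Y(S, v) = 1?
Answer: 4 - 63*sqrt(34) ≈ -363.35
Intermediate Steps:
U(a, t) = t + 2*a (U(a, t) = (1 + 1)*a + t = 2*a + t = t + 2*a)
u = sqrt(34) ≈ 5.8309
u*(-63) + U(-4, L(3, 4)) = sqrt(34)*(-63) + (3*4 + 2*(-4)) = -63*sqrt(34) + (12 - 8) = -63*sqrt(34) + 4 = 4 - 63*sqrt(34)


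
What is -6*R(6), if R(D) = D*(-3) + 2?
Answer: 96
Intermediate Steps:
R(D) = 2 - 3*D (R(D) = -3*D + 2 = 2 - 3*D)
-6*R(6) = -6*(2 - 3*6) = -6*(2 - 18) = -6*(-16) = 96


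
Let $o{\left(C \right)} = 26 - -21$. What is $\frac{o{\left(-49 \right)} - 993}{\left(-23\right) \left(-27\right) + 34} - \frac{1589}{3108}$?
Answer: $- \frac{568709}{290820} \approx -1.9555$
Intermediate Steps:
$o{\left(C \right)} = 47$ ($o{\left(C \right)} = 26 + 21 = 47$)
$\frac{o{\left(-49 \right)} - 993}{\left(-23\right) \left(-27\right) + 34} - \frac{1589}{3108} = \frac{47 - 993}{\left(-23\right) \left(-27\right) + 34} - \frac{1589}{3108} = - \frac{946}{621 + 34} - \frac{227}{444} = - \frac{946}{655} - \frac{227}{444} = - \frac{568709}{290820}$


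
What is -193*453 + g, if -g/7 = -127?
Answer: -86540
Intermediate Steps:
g = 889 (g = -7*(-127) = 889)
-193*453 + g = -193*453 + 889 = -87429 + 889 = -86540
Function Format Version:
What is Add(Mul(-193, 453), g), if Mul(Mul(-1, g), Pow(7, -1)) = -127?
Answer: -86540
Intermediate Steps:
g = 889 (g = Mul(-7, -127) = 889)
Add(Mul(-193, 453), g) = Add(Mul(-193, 453), 889) = Add(-87429, 889) = -86540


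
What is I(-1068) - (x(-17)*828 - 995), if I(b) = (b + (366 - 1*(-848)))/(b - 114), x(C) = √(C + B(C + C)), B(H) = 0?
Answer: 587972/591 - 828*I*√17 ≈ 994.88 - 3413.9*I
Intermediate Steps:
x(C) = √C (x(C) = √(C + 0) = √C)
I(b) = (1214 + b)/(-114 + b) (I(b) = (b + (366 + 848))/(-114 + b) = (b + 1214)/(-114 + b) = (1214 + b)/(-114 + b))
I(-1068) - (x(-17)*828 - 995) = (1214 - 1068)/(-114 - 1068) - (√(-17)*828 - 995) = 146/(-1182) - ((I*√17)*828 - 995) = -1/1182*146 - (828*I*√17 - 995) = -73/591 - (-995 + 828*I*√17) = -73/591 + (995 - 828*I*√17) = 587972/591 - 828*I*√17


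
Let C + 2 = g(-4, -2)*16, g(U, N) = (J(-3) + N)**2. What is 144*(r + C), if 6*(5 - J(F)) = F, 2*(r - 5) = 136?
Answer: 38448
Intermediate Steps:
r = 73 (r = 5 + (1/2)*136 = 5 + 68 = 73)
J(F) = 5 - F/6
g(U, N) = (11/2 + N)**2 (g(U, N) = ((5 - 1/6*(-3)) + N)**2 = ((5 + 1/2) + N)**2 = (11/2 + N)**2)
C = 194 (C = -2 + ((11 + 2*(-2))**2/4)*16 = -2 + ((11 - 4)**2/4)*16 = -2 + ((1/4)*7**2)*16 = -2 + ((1/4)*49)*16 = -2 + (49/4)*16 = -2 + 196 = 194)
144*(r + C) = 144*(73 + 194) = 144*267 = 38448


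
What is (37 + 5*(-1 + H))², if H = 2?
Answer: 1764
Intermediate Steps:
(37 + 5*(-1 + H))² = (37 + 5*(-1 + 2))² = (37 + 5*1)² = (37 + 5)² = 42² = 1764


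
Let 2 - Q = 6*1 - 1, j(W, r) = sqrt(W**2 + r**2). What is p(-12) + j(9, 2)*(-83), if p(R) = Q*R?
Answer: 36 - 83*sqrt(85) ≈ -729.22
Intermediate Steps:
Q = -3 (Q = 2 - (6*1 - 1) = 2 - (6 - 1) = 2 - 1*5 = 2 - 5 = -3)
p(R) = -3*R
p(-12) + j(9, 2)*(-83) = -3*(-12) + sqrt(9**2 + 2**2)*(-83) = 36 + sqrt(81 + 4)*(-83) = 36 + sqrt(85)*(-83) = 36 - 83*sqrt(85)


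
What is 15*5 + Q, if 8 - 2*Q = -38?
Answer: 98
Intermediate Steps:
Q = 23 (Q = 4 - ½*(-38) = 4 + 19 = 23)
15*5 + Q = 15*5 + 23 = 75 + 23 = 98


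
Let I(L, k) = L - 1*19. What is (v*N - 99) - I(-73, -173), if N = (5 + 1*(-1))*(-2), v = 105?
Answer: -847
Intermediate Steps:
I(L, k) = -19 + L (I(L, k) = L - 19 = -19 + L)
N = -8 (N = (5 - 1)*(-2) = 4*(-2) = -8)
(v*N - 99) - I(-73, -173) = (105*(-8) - 99) - (-19 - 73) = (-840 - 99) - 1*(-92) = -939 + 92 = -847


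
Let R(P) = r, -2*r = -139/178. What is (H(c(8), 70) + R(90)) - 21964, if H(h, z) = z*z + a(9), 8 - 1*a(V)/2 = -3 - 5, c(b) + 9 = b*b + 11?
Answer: -6063253/356 ≈ -17032.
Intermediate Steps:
c(b) = 2 + b**2 (c(b) = -9 + (b*b + 11) = -9 + (b**2 + 11) = -9 + (11 + b**2) = 2 + b**2)
r = 139/356 (r = -(-139)/(2*178) = -1/2*(-139/178) = 139/356 ≈ 0.39045)
a(V) = 32 (a(V) = 16 - 2*(-3 - 5) = 16 - 2*(-8) = 16 + 16 = 32)
R(P) = 139/356
H(h, z) = 32 + z**2 (H(h, z) = z*z + 32 = z**2 + 32 = 32 + z**2)
(H(c(8), 70) + R(90)) - 21964 = ((32 + 70**2) + 139/356) - 21964 = ((32 + 4900) + 139/356) - 21964 = (4932 + 139/356) - 21964 = 1755931/356 - 21964 = -6063253/356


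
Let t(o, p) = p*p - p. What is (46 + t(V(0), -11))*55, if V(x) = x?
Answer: 9790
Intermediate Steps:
t(o, p) = p**2 - p
(46 + t(V(0), -11))*55 = (46 - 11*(-1 - 11))*55 = (46 - 11*(-12))*55 = (46 + 132)*55 = 178*55 = 9790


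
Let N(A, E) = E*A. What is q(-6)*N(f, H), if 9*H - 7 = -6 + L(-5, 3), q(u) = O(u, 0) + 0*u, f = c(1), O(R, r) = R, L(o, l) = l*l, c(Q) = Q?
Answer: -20/3 ≈ -6.6667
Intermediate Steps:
L(o, l) = l²
f = 1
q(u) = u (q(u) = u + 0*u = u + 0 = u)
H = 10/9 (H = 7/9 + (-6 + 3²)/9 = 7/9 + (-6 + 9)/9 = 7/9 + (⅑)*3 = 7/9 + ⅓ = 10/9 ≈ 1.1111)
N(A, E) = A*E
q(-6)*N(f, H) = -6*10/9 = -20/3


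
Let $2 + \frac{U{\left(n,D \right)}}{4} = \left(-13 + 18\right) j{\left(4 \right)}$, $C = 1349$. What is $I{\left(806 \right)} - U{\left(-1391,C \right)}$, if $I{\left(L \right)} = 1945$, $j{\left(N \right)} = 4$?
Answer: $1873$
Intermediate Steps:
$U{\left(n,D \right)} = 72$ ($U{\left(n,D \right)} = -8 + 4 \left(-13 + 18\right) 4 = -8 + 4 \cdot 5 \cdot 4 = -8 + 4 \cdot 20 = -8 + 80 = 72$)
$I{\left(806 \right)} - U{\left(-1391,C \right)} = 1945 - 72 = 1873$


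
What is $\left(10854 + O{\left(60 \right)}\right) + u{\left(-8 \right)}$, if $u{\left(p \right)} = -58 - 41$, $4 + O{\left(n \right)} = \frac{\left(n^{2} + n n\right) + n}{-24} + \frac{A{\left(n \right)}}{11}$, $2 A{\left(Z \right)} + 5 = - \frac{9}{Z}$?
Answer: $\frac{4597237}{440} \approx 10448.0$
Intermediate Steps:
$A{\left(Z \right)} = - \frac{5}{2} - \frac{9}{2 Z}$ ($A{\left(Z \right)} = - \frac{5}{2} + \frac{\left(-9\right) \frac{1}{Z}}{2} = - \frac{5}{2} - \frac{9}{2 Z}$)
$O{\left(n \right)} = -4 - \frac{n^{2}}{12} - \frac{n}{24} + \frac{-9 - 5 n}{22 n}$ ($O{\left(n \right)} = -4 + \left(\frac{\left(n^{2} + n n\right) + n}{-24} + \frac{\frac{1}{2} \frac{1}{n} \left(-9 - 5 n\right)}{11}\right) = -4 + \left(\left(\left(n^{2} + n^{2}\right) + n\right) \left(- \frac{1}{24}\right) + \frac{-9 - 5 n}{2 n} \frac{1}{11}\right) = -4 + \left(\left(2 n^{2} + n\right) \left(- \frac{1}{24}\right) + \frac{-9 - 5 n}{22 n}\right) = -4 + \left(\left(n + 2 n^{2}\right) \left(- \frac{1}{24}\right) + \frac{-9 - 5 n}{22 n}\right) = -4 - \left(\frac{n^{2}}{12} + \frac{n}{24} - \frac{-9 - 5 n}{22 n}\right) = -4 - \frac{n^{2}}{12} - \frac{n}{24} + \frac{-9 - 5 n}{22 n}$)
$u{\left(p \right)} = -99$
$\left(10854 + O{\left(60 \right)}\right) + u{\left(-8 \right)} = \left(10854 - \left(\frac{74}{11} + 300 + \frac{3}{440}\right)\right) - 99 = \left(10854 - \frac{134963}{440}\right) - 99 = \frac{4640797}{440} - 99 = \frac{4597237}{440}$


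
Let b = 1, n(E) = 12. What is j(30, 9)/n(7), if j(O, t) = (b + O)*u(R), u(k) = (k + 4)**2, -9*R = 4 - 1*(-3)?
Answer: 26071/972 ≈ 26.822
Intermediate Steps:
R = -7/9 (R = -(4 - 1*(-3))/9 = -(4 + 3)/9 = -1/9*7 = -7/9 ≈ -0.77778)
u(k) = (4 + k)**2
j(O, t) = 841/81 + 841*O/81 (j(O, t) = (1 + O)*(4 - 7/9)**2 = (1 + O)*(29/9)**2 = (1 + O)*(841/81) = 841/81 + 841*O/81)
j(30, 9)/n(7) = (841/81 + (841/81)*30)/12 = (841/81 + 8410/27)*(1/12) = (26071/81)*(1/12) = 26071/972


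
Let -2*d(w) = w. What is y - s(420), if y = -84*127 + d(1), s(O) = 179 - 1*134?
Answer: -21427/2 ≈ -10714.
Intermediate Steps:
d(w) = -w/2
s(O) = 45 (s(O) = 179 - 134 = 45)
y = -21337/2 (y = -84*127 - ½*1 = -10668 - ½ = -21337/2 ≈ -10669.)
y - s(420) = -21337/2 - 1*45 = -21337/2 - 45 = -21427/2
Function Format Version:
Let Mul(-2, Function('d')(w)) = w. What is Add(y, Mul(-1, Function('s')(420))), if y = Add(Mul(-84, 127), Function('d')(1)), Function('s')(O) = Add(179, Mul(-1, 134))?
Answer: Rational(-21427, 2) ≈ -10714.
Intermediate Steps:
Function('d')(w) = Mul(Rational(-1, 2), w)
Function('s')(O) = 45 (Function('s')(O) = Add(179, -134) = 45)
y = Rational(-21337, 2) (y = Add(Mul(-84, 127), Mul(Rational(-1, 2), 1)) = Add(-10668, Rational(-1, 2)) = Rational(-21337, 2) ≈ -10669.)
Add(y, Mul(-1, Function('s')(420))) = Add(Rational(-21337, 2), Mul(-1, 45)) = Add(Rational(-21337, 2), -45) = Rational(-21427, 2)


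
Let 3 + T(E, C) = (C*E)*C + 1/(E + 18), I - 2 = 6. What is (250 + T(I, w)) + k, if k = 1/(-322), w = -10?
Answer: 2191445/2093 ≈ 1047.0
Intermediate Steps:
I = 8 (I = 2 + 6 = 8)
T(E, C) = -3 + 1/(18 + E) + E*C² (T(E, C) = -3 + ((C*E)*C + 1/(E + 18)) = -3 + (E*C² + 1/(18 + E)) = -3 + (1/(18 + E) + E*C²) = -3 + 1/(18 + E) + E*C²)
k = -1/322 ≈ -0.0031056
(250 + T(I, w)) + k = (250 + (-53 - 3*8 + (-10)²*8² + 18*8*(-10)²)/(18 + 8)) - 1/322 = (250 + (-53 - 24 + 100*64 + 18*8*100)/26) - 1/322 = (250 + (-53 - 24 + 6400 + 14400)/26) - 1/322 = (250 + (1/26)*20723) - 1/322 = (250 + 20723/26) - 1/322 = 27223/26 - 1/322 = 2191445/2093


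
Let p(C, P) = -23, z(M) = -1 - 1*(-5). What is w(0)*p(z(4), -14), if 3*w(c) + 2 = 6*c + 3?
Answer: -23/3 ≈ -7.6667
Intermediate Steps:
w(c) = ⅓ + 2*c (w(c) = -⅔ + (6*c + 3)/3 = -⅔ + (3 + 6*c)/3 = -⅔ + (1 + 2*c) = ⅓ + 2*c)
z(M) = 4 (z(M) = -1 + 5 = 4)
w(0)*p(z(4), -14) = (⅓ + 2*0)*(-23) = (⅓ + 0)*(-23) = (⅓)*(-23) = -23/3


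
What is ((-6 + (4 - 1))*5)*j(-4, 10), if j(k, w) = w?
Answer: -150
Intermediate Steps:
((-6 + (4 - 1))*5)*j(-4, 10) = ((-6 + (4 - 1))*5)*10 = ((-6 + 3)*5)*10 = -3*5*10 = -15*10 = -150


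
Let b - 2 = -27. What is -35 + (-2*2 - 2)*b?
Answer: 115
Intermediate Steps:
b = -25 (b = 2 - 27 = -25)
-35 + (-2*2 - 2)*b = -35 + (-2*2 - 2)*(-25) = -35 + (-4 - 2)*(-25) = -35 - 6*(-25) = -35 + 150 = 115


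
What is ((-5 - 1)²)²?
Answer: 1296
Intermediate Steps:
((-5 - 1)²)² = ((-6)²)² = 36² = 1296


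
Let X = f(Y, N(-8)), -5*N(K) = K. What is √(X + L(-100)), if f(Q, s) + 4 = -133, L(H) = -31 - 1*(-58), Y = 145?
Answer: I*√110 ≈ 10.488*I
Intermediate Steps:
L(H) = 27 (L(H) = -31 + 58 = 27)
N(K) = -K/5
f(Q, s) = -137 (f(Q, s) = -4 - 133 = -137)
X = -137
√(X + L(-100)) = √(-137 + 27) = √(-110) = I*√110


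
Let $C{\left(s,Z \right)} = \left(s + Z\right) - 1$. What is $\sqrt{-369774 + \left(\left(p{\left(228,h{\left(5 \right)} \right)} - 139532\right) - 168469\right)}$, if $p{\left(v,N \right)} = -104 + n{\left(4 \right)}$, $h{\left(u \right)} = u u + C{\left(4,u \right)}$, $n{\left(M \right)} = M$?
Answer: $5 i \sqrt{27115} \approx 823.33 i$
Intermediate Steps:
$C{\left(s,Z \right)} = -1 + Z + s$ ($C{\left(s,Z \right)} = \left(Z + s\right) - 1 = -1 + Z + s$)
$h{\left(u \right)} = 3 + u + u^{2}$ ($h{\left(u \right)} = u u + \left(-1 + u + 4\right) = u^{2} + \left(3 + u\right) = 3 + u + u^{2}$)
$p{\left(v,N \right)} = -100$ ($p{\left(v,N \right)} = -104 + 4 = -100$)
$\sqrt{-369774 + \left(\left(p{\left(228,h{\left(5 \right)} \right)} - 139532\right) - 168469\right)} = \sqrt{-369774 - 308101} = \sqrt{-677875} = 5 i \sqrt{27115}$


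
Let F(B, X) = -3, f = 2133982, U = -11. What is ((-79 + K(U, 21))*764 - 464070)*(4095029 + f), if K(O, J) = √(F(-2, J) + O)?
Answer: -3266655322686 + 4758964404*I*√14 ≈ -3.2667e+12 + 1.7806e+10*I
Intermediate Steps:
K(O, J) = √(-3 + O)
((-79 + K(U, 21))*764 - 464070)*(4095029 + f) = ((-79 + √(-3 - 11))*764 - 464070)*(4095029 + 2133982) = ((-79 + √(-14))*764 - 464070)*6229011 = ((-79 + I*√14)*764 - 464070)*6229011 = ((-60356 + 764*I*√14) - 464070)*6229011 = (-524426 + 764*I*√14)*6229011 = -3266655322686 + 4758964404*I*√14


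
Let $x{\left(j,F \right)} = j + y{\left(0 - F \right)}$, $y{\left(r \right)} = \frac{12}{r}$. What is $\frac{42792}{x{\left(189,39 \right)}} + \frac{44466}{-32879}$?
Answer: $\frac{1652852826}{7332017} \approx 225.43$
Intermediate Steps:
$x{\left(j,F \right)} = j - \frac{12}{F}$ ($x{\left(j,F \right)} = j + \frac{12}{0 - F} = j + \frac{12}{\left(-1\right) F} = j + 12 \left(- \frac{1}{F}\right) = j - \frac{12}{F}$)
$\frac{42792}{x{\left(189,39 \right)}} + \frac{44466}{-32879} = \frac{42792}{189 - \frac{12}{39}} + \frac{44466}{-32879} = \frac{42792}{189 - \frac{4}{13}} + 44466 \left(- \frac{1}{32879}\right) = \frac{42792}{189 - \frac{4}{13}} - \frac{44466}{32879} = \frac{42792}{\frac{2453}{13}} - \frac{44466}{32879} = 42792 \cdot \frac{13}{2453} - \frac{44466}{32879} = \frac{556296}{2453} - \frac{44466}{32879} = \frac{1652852826}{7332017}$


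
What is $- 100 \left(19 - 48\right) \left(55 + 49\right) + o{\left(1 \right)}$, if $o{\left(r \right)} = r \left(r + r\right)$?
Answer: $301602$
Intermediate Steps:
$o{\left(r \right)} = 2 r^{2}$ ($o{\left(r \right)} = r 2 r = 2 r^{2}$)
$- 100 \left(19 - 48\right) \left(55 + 49\right) + o{\left(1 \right)} = - 100 \left(19 - 48\right) \left(55 + 49\right) + 2 \cdot 1^{2} = - 100 \left(\left(-29\right) 104\right) + 2 \cdot 1 = \left(-100\right) \left(-3016\right) + 2 = 301600 + 2 = 301602$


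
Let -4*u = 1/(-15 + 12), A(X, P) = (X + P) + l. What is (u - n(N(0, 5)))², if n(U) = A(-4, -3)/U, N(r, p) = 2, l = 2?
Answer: 961/144 ≈ 6.6736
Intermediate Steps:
A(X, P) = 2 + P + X (A(X, P) = (X + P) + 2 = (P + X) + 2 = 2 + P + X)
n(U) = -5/U (n(U) = (2 - 3 - 4)/U = -5/U)
u = 1/12 (u = -1/(4*(-15 + 12)) = -¼/(-3) = -¼*(-⅓) = 1/12 ≈ 0.083333)
(u - n(N(0, 5)))² = (1/12 - (-5)/2)² = (1/12 - 1*(-5/2))² = (1/12 + 5/2)² = (31/12)² = 961/144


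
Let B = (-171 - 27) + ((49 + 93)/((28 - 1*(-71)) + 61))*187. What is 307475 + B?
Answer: 24595437/80 ≈ 3.0744e+5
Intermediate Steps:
B = -2563/80 (B = -198 + (142/((28 + 71) + 61))*187 = -198 + (142/(99 + 61))*187 = -198 + (142/160)*187 = -198 + (142*(1/160))*187 = -198 + (71/80)*187 = -198 + 13277/80 = -2563/80 ≈ -32.037)
307475 + B = 307475 - 2563/80 = 24595437/80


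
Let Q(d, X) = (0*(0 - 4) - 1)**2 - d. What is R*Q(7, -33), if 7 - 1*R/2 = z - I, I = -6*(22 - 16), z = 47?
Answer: 912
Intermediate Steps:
I = -36 (I = -6*6 = -36)
Q(d, X) = 1 - d (Q(d, X) = (0*(-4) - 1)**2 - d = (0 - 1)**2 - d = (-1)**2 - d = 1 - d)
R = -152 (R = 14 - 2*(47 - 1*(-36)) = 14 - 2*(47 + 36) = 14 - 2*83 = 14 - 166 = -152)
R*Q(7, -33) = -152*(1 - 1*7) = -152*(1 - 7) = -152*(-6) = 912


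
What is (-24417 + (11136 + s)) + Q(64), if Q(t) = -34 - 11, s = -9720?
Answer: -23046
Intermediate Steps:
Q(t) = -45
(-24417 + (11136 + s)) + Q(64) = (-24417 + (11136 - 9720)) - 45 = (-24417 + 1416) - 45 = -23001 - 45 = -23046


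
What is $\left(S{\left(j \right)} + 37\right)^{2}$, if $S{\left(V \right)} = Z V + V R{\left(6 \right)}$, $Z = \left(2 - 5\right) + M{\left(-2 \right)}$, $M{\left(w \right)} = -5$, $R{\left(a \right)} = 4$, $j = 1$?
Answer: $1089$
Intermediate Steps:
$Z = -8$ ($Z = \left(2 - 5\right) - 5 = -3 - 5 = -8$)
$S{\left(V \right)} = - 4 V$ ($S{\left(V \right)} = - 8 V + V 4 = - 8 V + 4 V = - 4 V$)
$\left(S{\left(j \right)} + 37\right)^{2} = \left(\left(-4\right) 1 + 37\right)^{2} = \left(-4 + 37\right)^{2} = 33^{2} = 1089$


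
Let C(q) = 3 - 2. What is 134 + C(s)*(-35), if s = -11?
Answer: 99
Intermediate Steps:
C(q) = 1
134 + C(s)*(-35) = 134 + 1*(-35) = 134 - 35 = 99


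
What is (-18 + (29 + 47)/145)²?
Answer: 6421156/21025 ≈ 305.41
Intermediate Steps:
(-18 + (29 + 47)/145)² = (-18 + 76*(1/145))² = (-18 + 76/145)² = (-2534/145)² = 6421156/21025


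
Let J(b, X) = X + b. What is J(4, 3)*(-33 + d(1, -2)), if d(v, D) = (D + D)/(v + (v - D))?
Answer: -238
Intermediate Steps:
d(v, D) = 2*D/(-D + 2*v) (d(v, D) = (2*D)/(-D + 2*v) = 2*D/(-D + 2*v))
J(4, 3)*(-33 + d(1, -2)) = (3 + 4)*(-33 + 2*(-2)/(-1*(-2) + 2*1)) = 7*(-33 + 2*(-2)/(2 + 2)) = 7*(-33 + 2*(-2)/4) = 7*(-33 + 2*(-2)*(1/4)) = 7*(-33 - 1) = 7*(-34) = -238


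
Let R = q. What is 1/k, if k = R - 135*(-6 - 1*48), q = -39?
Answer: 1/7251 ≈ 0.00013791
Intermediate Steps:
R = -39
k = 7251 (k = -39 - 135*(-6 - 1*48) = -39 - 135*(-6 - 48) = -39 - 135*(-54) = -39 + 7290 = 7251)
1/k = 1/7251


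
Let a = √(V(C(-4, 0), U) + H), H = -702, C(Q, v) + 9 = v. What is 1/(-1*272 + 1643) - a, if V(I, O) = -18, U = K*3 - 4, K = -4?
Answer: 1/1371 - 12*I*√5 ≈ 0.00072939 - 26.833*I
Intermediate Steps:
C(Q, v) = -9 + v
U = -16 (U = -4*3 - 4 = -12 - 4 = -16)
a = 12*I*√5 (a = √(-18 - 702) = √(-720) = 12*I*√5 ≈ 26.833*I)
1/(-1*272 + 1643) - a = 1/(-1*272 + 1643) - 12*I*√5 = 1/(-272 + 1643) - 12*I*√5 = 1/1371 - 12*I*√5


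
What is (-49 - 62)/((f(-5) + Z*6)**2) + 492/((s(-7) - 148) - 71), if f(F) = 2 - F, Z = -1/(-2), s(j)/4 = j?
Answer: -76617/24700 ≈ -3.1019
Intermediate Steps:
s(j) = 4*j
Z = 1/2 (Z = -1*(-1/2) = 1/2 ≈ 0.50000)
(-49 - 62)/((f(-5) + Z*6)**2) + 492/((s(-7) - 148) - 71) = (-49 - 62)/(((2 - 1*(-5)) + (1/2)*6)**2) + 492/((4*(-7) - 148) - 71) = -111/((2 + 5) + 3)**2 + 492/((-28 - 148) - 71) = -111/(7 + 3)**2 + 492/(-176 - 71) = -111/(10**2) + 492/(-247) = -111/100 + 492*(-1/247) = -111*1/100 - 492/247 = -111/100 - 492/247 = -76617/24700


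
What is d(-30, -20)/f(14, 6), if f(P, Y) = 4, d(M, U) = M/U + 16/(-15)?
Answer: 13/120 ≈ 0.10833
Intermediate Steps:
d(M, U) = -16/15 + M/U (d(M, U) = M/U + 16*(-1/15) = M/U - 16/15 = -16/15 + M/U)
d(-30, -20)/f(14, 6) = (-16/15 - 30/(-20))/4 = (-16/15 - 30*(-1/20))*(¼) = (-16/15 + 3/2)*(¼) = (13/30)*(¼) = 13/120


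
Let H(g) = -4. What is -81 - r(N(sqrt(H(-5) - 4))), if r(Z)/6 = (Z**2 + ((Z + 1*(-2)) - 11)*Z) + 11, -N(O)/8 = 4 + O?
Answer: -8787 - 13536*I*sqrt(2) ≈ -8787.0 - 19143.0*I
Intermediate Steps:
N(O) = -32 - 8*O (N(O) = -8*(4 + O) = -32 - 8*O)
r(Z) = 66 + 6*Z**2 + 6*Z*(-13 + Z) (r(Z) = 6*((Z**2 + ((Z + 1*(-2)) - 11)*Z) + 11) = 6*((Z**2 + ((Z - 2) - 11)*Z) + 11) = 6*((Z**2 + ((-2 + Z) - 11)*Z) + 11) = 6*((Z**2 + (-13 + Z)*Z) + 11) = 6*((Z**2 + Z*(-13 + Z)) + 11) = 6*(11 + Z**2 + Z*(-13 + Z)) = 66 + 6*Z**2 + 6*Z*(-13 + Z))
-81 - r(N(sqrt(H(-5) - 4))) = -81 - (66 - 78*(-32 - 8*sqrt(-4 - 4)) + 12*(-32 - 8*sqrt(-4 - 4))**2) = -81 - (66 - 78*(-32 - 16*I*sqrt(2)) + 12*(-32 - 16*I*sqrt(2))**2) = -81 - (66 + (2496 + 1248*I*sqrt(2)) + 12*(-32 - 16*I*sqrt(2))**2) = -81 - (2562 + 12*(-32 - 16*I*sqrt(2))**2 + 1248*I*sqrt(2)) = -81 + (-2562 - 12*(-32 - 16*I*sqrt(2))**2 - 1248*I*sqrt(2)) = -2643 - 12*(-32 - 16*I*sqrt(2))**2 - 1248*I*sqrt(2)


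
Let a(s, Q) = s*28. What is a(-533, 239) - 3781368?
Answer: -3796292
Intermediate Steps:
a(s, Q) = 28*s
a(-533, 239) - 3781368 = 28*(-533) - 3781368 = -14924 - 3781368 = -3796292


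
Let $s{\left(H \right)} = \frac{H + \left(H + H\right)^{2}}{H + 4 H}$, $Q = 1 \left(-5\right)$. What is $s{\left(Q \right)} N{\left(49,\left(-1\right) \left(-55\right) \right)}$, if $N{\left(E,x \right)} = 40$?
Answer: $-152$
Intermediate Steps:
$Q = -5$
$s{\left(H \right)} = \frac{H + 4 H^{2}}{5 H}$ ($s{\left(H \right)} = \frac{H + \left(2 H\right)^{2}}{5 H} = \left(H + 4 H^{2}\right) \frac{1}{5 H} = \frac{H + 4 H^{2}}{5 H}$)
$s{\left(Q \right)} N{\left(49,\left(-1\right) \left(-55\right) \right)} = \left(\frac{1}{5} + \frac{4}{5} \left(-5\right)\right) 40 = \left(\frac{1}{5} - 4\right) 40 = \left(- \frac{19}{5}\right) 40 = -152$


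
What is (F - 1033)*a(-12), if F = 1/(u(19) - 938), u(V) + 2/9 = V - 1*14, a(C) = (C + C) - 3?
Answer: 234256752/8399 ≈ 27891.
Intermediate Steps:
a(C) = -3 + 2*C (a(C) = 2*C - 3 = -3 + 2*C)
u(V) = -128/9 + V (u(V) = -2/9 + (V - 1*14) = -2/9 + (V - 14) = -2/9 + (-14 + V) = -128/9 + V)
F = -9/8399 (F = 1/((-128/9 + 19) - 938) = 1/(43/9 - 938) = 1/(-8399/9) = -9/8399 ≈ -0.0010716)
(F - 1033)*a(-12) = (-9/8399 - 1033)*(-3 + 2*(-12)) = -8676176*(-3 - 24)/8399 = -8676176/8399*(-27) = 234256752/8399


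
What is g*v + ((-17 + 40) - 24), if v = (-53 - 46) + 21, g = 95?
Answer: -7411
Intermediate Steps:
v = -78 (v = -99 + 21 = -78)
g*v + ((-17 + 40) - 24) = 95*(-78) + ((-17 + 40) - 24) = -7410 + (23 - 24) = -7410 - 1 = -7411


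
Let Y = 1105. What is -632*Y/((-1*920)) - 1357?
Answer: -13752/23 ≈ -597.91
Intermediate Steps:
-632*Y/((-1*920)) - 1357 = -698360/((-1*920)) - 1357 = -698360/(-920) - 1357 = -698360*(-1)/920 - 1357 = -632*(-221/184) - 1357 = 17459/23 - 1357 = -13752/23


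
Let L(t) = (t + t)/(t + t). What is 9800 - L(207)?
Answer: 9799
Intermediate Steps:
L(t) = 1 (L(t) = (2*t)/((2*t)) = (2*t)*(1/(2*t)) = 1)
9800 - L(207) = 9800 - 1*1 = 9800 - 1 = 9799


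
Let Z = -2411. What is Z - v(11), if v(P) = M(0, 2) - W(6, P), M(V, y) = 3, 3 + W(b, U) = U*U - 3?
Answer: -2299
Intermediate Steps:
W(b, U) = -6 + U² (W(b, U) = -3 + (U*U - 3) = -3 + (U² - 3) = -3 + (-3 + U²) = -6 + U²)
v(P) = 9 - P² (v(P) = 3 - (-6 + P²) = 3 + (6 - P²) = 9 - P²)
Z - v(11) = -2411 - (9 - 1*11²) = -2411 - (9 - 1*121) = -2411 - (9 - 121) = -2411 - 1*(-112) = -2411 + 112 = -2299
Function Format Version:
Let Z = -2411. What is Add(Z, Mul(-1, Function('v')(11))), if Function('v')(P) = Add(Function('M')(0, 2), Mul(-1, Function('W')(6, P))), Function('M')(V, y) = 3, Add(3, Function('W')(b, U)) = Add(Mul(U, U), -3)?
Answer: -2299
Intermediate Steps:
Function('W')(b, U) = Add(-6, Pow(U, 2)) (Function('W')(b, U) = Add(-3, Add(Mul(U, U), -3)) = Add(-3, Add(Pow(U, 2), -3)) = Add(-3, Add(-3, Pow(U, 2))) = Add(-6, Pow(U, 2)))
Function('v')(P) = Add(9, Mul(-1, Pow(P, 2))) (Function('v')(P) = Add(3, Mul(-1, Add(-6, Pow(P, 2)))) = Add(3, Add(6, Mul(-1, Pow(P, 2)))) = Add(9, Mul(-1, Pow(P, 2))))
Add(Z, Mul(-1, Function('v')(11))) = Add(-2411, Mul(-1, Add(9, Mul(-1, Pow(11, 2))))) = Add(-2411, Mul(-1, Add(9, Mul(-1, 121)))) = Add(-2411, Mul(-1, Add(9, -121))) = Add(-2411, Mul(-1, -112)) = Add(-2411, 112) = -2299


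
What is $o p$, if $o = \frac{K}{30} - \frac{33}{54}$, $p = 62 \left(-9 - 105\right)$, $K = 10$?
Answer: $\frac{5890}{3} \approx 1963.3$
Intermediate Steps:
$p = -7068$ ($p = 62 \left(-114\right) = -7068$)
$o = - \frac{5}{18}$ ($o = \frac{10}{30} - \frac{33}{54} = 10 \cdot \frac{1}{30} - \frac{11}{18} = \frac{1}{3} - \frac{11}{18} = - \frac{5}{18} \approx -0.27778$)
$o p = \left(- \frac{5}{18}\right) \left(-7068\right) = \frac{5890}{3}$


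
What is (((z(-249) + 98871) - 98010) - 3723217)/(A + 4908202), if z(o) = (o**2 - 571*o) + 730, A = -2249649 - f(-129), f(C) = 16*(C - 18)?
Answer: -3517446/2660905 ≈ -1.3219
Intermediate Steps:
f(C) = -288 + 16*C (f(C) = 16*(-18 + C) = -288 + 16*C)
A = -2247297 (A = -2249649 - (-288 + 16*(-129)) = -2249649 - (-288 - 2064) = -2249649 - 1*(-2352) = -2249649 + 2352 = -2247297)
z(o) = 730 + o**2 - 571*o
(((z(-249) + 98871) - 98010) - 3723217)/(A + 4908202) = ((((730 + (-249)**2 - 571*(-249)) + 98871) - 98010) - 3723217)/(-2247297 + 4908202) = ((((730 + 62001 + 142179) + 98871) - 98010) - 3723217)/2660905 = (((204910 + 98871) - 98010) - 3723217)*(1/2660905) = ((303781 - 98010) - 3723217)*(1/2660905) = (205771 - 3723217)*(1/2660905) = -3517446*1/2660905 = -3517446/2660905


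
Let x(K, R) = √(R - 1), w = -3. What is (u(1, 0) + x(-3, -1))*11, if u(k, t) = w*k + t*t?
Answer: -33 + 11*I*√2 ≈ -33.0 + 15.556*I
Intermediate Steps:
x(K, R) = √(-1 + R)
u(k, t) = t² - 3*k (u(k, t) = -3*k + t*t = -3*k + t² = t² - 3*k)
(u(1, 0) + x(-3, -1))*11 = ((0² - 3*1) + √(-1 - 1))*11 = ((0 - 3) + √(-2))*11 = (-3 + I*√2)*11 = -33 + 11*I*√2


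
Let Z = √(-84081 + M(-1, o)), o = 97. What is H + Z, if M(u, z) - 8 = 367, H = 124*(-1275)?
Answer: -158100 + I*√83706 ≈ -1.581e+5 + 289.32*I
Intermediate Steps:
H = -158100
M(u, z) = 375 (M(u, z) = 8 + 367 = 375)
Z = I*√83706 (Z = √(-84081 + 375) = √(-83706) = I*√83706 ≈ 289.32*I)
H + Z = -158100 + I*√83706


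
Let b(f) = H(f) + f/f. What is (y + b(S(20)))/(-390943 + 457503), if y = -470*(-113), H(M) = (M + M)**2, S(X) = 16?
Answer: 10827/13312 ≈ 0.81333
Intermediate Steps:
H(M) = 4*M**2 (H(M) = (2*M)**2 = 4*M**2)
y = 53110
b(f) = 1 + 4*f**2 (b(f) = 4*f**2 + f/f = 4*f**2 + 1 = 1 + 4*f**2)
(y + b(S(20)))/(-390943 + 457503) = (53110 + (1 + 4*16**2))/(-390943 + 457503) = (53110 + (1 + 4*256))/66560 = (53110 + (1 + 1024))*(1/66560) = (53110 + 1025)*(1/66560) = 54135*(1/66560) = 10827/13312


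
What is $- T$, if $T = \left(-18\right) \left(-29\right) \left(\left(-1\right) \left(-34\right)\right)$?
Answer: $-17748$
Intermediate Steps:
$T = 17748$ ($T = 522 \cdot 34 = 17748$)
$- T = \left(-1\right) 17748 = -17748$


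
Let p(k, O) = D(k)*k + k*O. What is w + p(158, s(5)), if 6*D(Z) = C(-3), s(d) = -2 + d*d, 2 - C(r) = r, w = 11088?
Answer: 44561/3 ≈ 14854.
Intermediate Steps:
C(r) = 2 - r
s(d) = -2 + d²
D(Z) = ⅚ (D(Z) = (2 - 1*(-3))/6 = (2 + 3)/6 = (⅙)*5 = ⅚)
p(k, O) = 5*k/6 + O*k (p(k, O) = 5*k/6 + k*O = 5*k/6 + O*k)
w + p(158, s(5)) = 11088 + (⅙)*158*(5 + 6*(-2 + 5²)) = 11088 + (⅙)*158*(5 + 6*(-2 + 25)) = 11088 + (⅙)*158*(5 + 6*23) = 11088 + (⅙)*158*(5 + 138) = 11088 + (⅙)*158*143 = 11088 + 11297/3 = 44561/3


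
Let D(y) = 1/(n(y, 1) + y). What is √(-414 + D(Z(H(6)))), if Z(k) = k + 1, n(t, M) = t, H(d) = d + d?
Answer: I*√279838/26 ≈ 20.346*I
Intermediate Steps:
H(d) = 2*d
Z(k) = 1 + k
D(y) = 1/(2*y) (D(y) = 1/(y + y) = 1/(2*y))
√(-414 + D(Z(H(6)))) = √(-414 + 1/(2*(1 + 2*6))) = √(-414 + 1/(2*(1 + 12))) = √(-414 + (½)/13) = √(-414 + (½)*(1/13)) = √(-414 + 1/26) = √(-10763/26) = I*√279838/26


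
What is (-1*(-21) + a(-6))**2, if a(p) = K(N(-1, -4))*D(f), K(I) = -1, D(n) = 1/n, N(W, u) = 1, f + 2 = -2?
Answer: 7225/16 ≈ 451.56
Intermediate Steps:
f = -4 (f = -2 - 2 = -4)
a(p) = 1/4 (a(p) = -1/(-4) = -1*(-1/4) = 1/4)
(-1*(-21) + a(-6))**2 = (-1*(-21) + 1/4)**2 = (21 + 1/4)**2 = (85/4)**2 = 7225/16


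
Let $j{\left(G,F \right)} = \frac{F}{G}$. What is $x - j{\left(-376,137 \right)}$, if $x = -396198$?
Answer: $- \frac{148970311}{376} \approx -3.962 \cdot 10^{5}$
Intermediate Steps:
$x - j{\left(-376,137 \right)} = -396198 - \frac{137}{-376} = -396198 - 137 \left(- \frac{1}{376}\right) = -396198 - - \frac{137}{376} = -396198 + \frac{137}{376} = - \frac{148970311}{376}$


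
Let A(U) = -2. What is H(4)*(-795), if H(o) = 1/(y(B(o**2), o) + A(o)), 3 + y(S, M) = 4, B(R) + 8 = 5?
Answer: 795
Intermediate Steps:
B(R) = -3 (B(R) = -8 + 5 = -3)
y(S, M) = 1 (y(S, M) = -3 + 4 = 1)
H(o) = -1 (H(o) = 1/(1 - 2) = 1/(-1) = -1)
H(4)*(-795) = -1*(-795) = 795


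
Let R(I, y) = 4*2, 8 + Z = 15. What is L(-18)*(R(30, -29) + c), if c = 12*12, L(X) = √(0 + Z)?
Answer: 152*√7 ≈ 402.15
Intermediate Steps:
Z = 7 (Z = -8 + 15 = 7)
R(I, y) = 8
L(X) = √7 (L(X) = √(0 + 7) = √7)
c = 144
L(-18)*(R(30, -29) + c) = √7*(8 + 144) = √7*152 = 152*√7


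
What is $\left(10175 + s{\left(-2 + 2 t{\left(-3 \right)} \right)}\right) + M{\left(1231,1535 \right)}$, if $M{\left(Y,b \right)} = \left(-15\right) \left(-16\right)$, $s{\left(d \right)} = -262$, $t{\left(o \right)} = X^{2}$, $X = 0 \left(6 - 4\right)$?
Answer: $10153$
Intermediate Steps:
$X = 0$ ($X = 0 \cdot 2 = 0$)
$t{\left(o \right)} = 0$ ($t{\left(o \right)} = 0^{2} = 0$)
$M{\left(Y,b \right)} = 240$
$\left(10175 + s{\left(-2 + 2 t{\left(-3 \right)} \right)}\right) + M{\left(1231,1535 \right)} = \left(10175 - 262\right) + 240 = 9913 + 240 = 10153$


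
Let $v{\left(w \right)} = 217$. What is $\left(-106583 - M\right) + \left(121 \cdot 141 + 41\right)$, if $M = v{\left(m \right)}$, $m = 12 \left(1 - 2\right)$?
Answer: $-89698$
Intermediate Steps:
$m = -12$ ($m = 12 \left(-1\right) = -12$)
$M = 217$
$\left(-106583 - M\right) + \left(121 \cdot 141 + 41\right) = \left(-106583 - 217\right) + \left(121 \cdot 141 + 41\right) = \left(-106583 - 217\right) + \left(17061 + 41\right) = -106800 + 17102 = -89698$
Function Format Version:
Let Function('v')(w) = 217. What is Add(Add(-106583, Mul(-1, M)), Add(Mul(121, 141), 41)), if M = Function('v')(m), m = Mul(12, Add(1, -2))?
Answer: -89698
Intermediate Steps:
m = -12 (m = Mul(12, -1) = -12)
M = 217
Add(Add(-106583, Mul(-1, M)), Add(Mul(121, 141), 41)) = Add(Add(-106583, Mul(-1, 217)), Add(Mul(121, 141), 41)) = Add(Add(-106583, -217), Add(17061, 41)) = Add(-106800, 17102) = -89698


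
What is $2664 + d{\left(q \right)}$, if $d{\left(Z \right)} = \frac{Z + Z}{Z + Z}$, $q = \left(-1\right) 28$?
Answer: $2665$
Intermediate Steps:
$q = -28$
$d{\left(Z \right)} = 1$ ($d{\left(Z \right)} = \frac{2 Z}{2 Z} = 2 Z \frac{1}{2 Z} = 1$)
$2664 + d{\left(q \right)} = 2664 + 1 = 2665$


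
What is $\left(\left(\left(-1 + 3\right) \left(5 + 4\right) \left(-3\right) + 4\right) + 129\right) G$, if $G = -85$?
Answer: $-6715$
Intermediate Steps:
$\left(\left(\left(-1 + 3\right) \left(5 + 4\right) \left(-3\right) + 4\right) + 129\right) G = \left(\left(\left(-1 + 3\right) \left(5 + 4\right) \left(-3\right) + 4\right) + 129\right) \left(-85\right) = \left(\left(2 \cdot 9 \left(-3\right) + 4\right) + 129\right) \left(-85\right) = \left(\left(18 \left(-3\right) + 4\right) + 129\right) \left(-85\right) = \left(\left(-54 + 4\right) + 129\right) \left(-85\right) = \left(-50 + 129\right) \left(-85\right) = 79 \left(-85\right) = -6715$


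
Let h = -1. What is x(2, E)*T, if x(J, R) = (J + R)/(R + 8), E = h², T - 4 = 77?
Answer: 27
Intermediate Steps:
T = 81 (T = 4 + 77 = 81)
E = 1 (E = (-1)² = 1)
x(J, R) = (J + R)/(8 + R)
x(2, E)*T = ((2 + 1)/(8 + 1))*81 = (3/9)*81 = ((⅑)*3)*81 = (⅓)*81 = 27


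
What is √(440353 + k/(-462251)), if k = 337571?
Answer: 2*√23523176465329758/462251 ≈ 663.59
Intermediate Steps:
√(440353 + k/(-462251)) = √(440353 + 337571/(-462251)) = √(440353 + 337571*(-1/462251)) = √(440353 - 337571/462251) = √(203553277032/462251) = 2*√23523176465329758/462251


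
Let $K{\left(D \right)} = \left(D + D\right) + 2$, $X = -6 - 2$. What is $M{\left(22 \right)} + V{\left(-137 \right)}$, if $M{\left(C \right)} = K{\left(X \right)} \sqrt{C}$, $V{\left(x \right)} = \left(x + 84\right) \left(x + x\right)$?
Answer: $14522 - 14 \sqrt{22} \approx 14456.0$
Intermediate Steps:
$V{\left(x \right)} = 2 x \left(84 + x\right)$ ($V{\left(x \right)} = \left(84 + x\right) 2 x = 2 x \left(84 + x\right)$)
$X = -8$
$K{\left(D \right)} = 2 + 2 D$ ($K{\left(D \right)} = 2 D + 2 = 2 + 2 D$)
$M{\left(C \right)} = - 14 \sqrt{C}$ ($M{\left(C \right)} = \left(2 + 2 \left(-8\right)\right) \sqrt{C} = \left(2 - 16\right) \sqrt{C} = - 14 \sqrt{C}$)
$M{\left(22 \right)} + V{\left(-137 \right)} = - 14 \sqrt{22} + 2 \left(-137\right) \left(84 - 137\right) = - 14 \sqrt{22} + 2 \left(-137\right) \left(-53\right) = - 14 \sqrt{22} + 14522 = 14522 - 14 \sqrt{22}$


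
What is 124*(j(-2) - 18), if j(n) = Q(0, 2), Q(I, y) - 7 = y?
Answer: -1116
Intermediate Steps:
Q(I, y) = 7 + y
j(n) = 9 (j(n) = 7 + 2 = 9)
124*(j(-2) - 18) = 124*(9 - 18) = 124*(-9) = -1116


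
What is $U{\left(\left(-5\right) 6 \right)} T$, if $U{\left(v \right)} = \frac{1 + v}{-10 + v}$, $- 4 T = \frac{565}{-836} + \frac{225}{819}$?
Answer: $\frac{176987}{2434432} \approx 0.072702$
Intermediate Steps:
$T = \frac{30515}{304304}$ ($T = - \frac{\frac{565}{-836} + \frac{225}{819}}{4} = - \frac{565 \left(- \frac{1}{836}\right) + 225 \cdot \frac{1}{819}}{4} = - \frac{- \frac{565}{836} + \frac{25}{91}}{4} = \left(- \frac{1}{4}\right) \left(- \frac{30515}{76076}\right) = \frac{30515}{304304} \approx 0.10028$)
$U{\left(v \right)} = \frac{1 + v}{-10 + v}$
$U{\left(\left(-5\right) 6 \right)} T = \frac{1 - 30}{-10 - 30} \cdot \frac{30515}{304304} = \frac{1}{-40} \left(-29\right) \frac{30515}{304304} = \left(- \frac{1}{40}\right) \left(-29\right) \frac{30515}{304304} = \frac{29}{40} \cdot \frac{30515}{304304} = \frac{176987}{2434432}$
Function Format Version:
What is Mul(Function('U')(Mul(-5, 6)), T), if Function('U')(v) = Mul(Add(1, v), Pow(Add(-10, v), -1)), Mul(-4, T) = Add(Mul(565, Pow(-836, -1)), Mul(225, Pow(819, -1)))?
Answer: Rational(176987, 2434432) ≈ 0.072702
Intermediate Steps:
T = Rational(30515, 304304) (T = Mul(Rational(-1, 4), Add(Mul(565, Pow(-836, -1)), Mul(225, Pow(819, -1)))) = Mul(Rational(-1, 4), Add(Mul(565, Rational(-1, 836)), Mul(225, Rational(1, 819)))) = Mul(Rational(-1, 4), Add(Rational(-565, 836), Rational(25, 91))) = Mul(Rational(-1, 4), Rational(-30515, 76076)) = Rational(30515, 304304) ≈ 0.10028)
Function('U')(v) = Mul(Pow(Add(-10, v), -1), Add(1, v))
Mul(Function('U')(Mul(-5, 6)), T) = Mul(Mul(Pow(Add(-10, Mul(-5, 6)), -1), Add(1, Mul(-5, 6))), Rational(30515, 304304)) = Mul(Mul(Pow(Add(-10, -30), -1), Add(1, -30)), Rational(30515, 304304)) = Mul(Mul(Pow(-40, -1), -29), Rational(30515, 304304)) = Mul(Mul(Rational(-1, 40), -29), Rational(30515, 304304)) = Mul(Rational(29, 40), Rational(30515, 304304)) = Rational(176987, 2434432)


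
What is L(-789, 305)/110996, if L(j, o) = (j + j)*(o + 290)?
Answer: -469455/55498 ≈ -8.4590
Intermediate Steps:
L(j, o) = 2*j*(290 + o) (L(j, o) = (2*j)*(290 + o) = 2*j*(290 + o))
L(-789, 305)/110996 = (2*(-789)*(290 + 305))/110996 = (2*(-789)*595)*(1/110996) = -938910*1/110996 = -469455/55498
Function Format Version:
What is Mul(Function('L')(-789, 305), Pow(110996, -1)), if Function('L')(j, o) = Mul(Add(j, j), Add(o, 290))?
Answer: Rational(-469455, 55498) ≈ -8.4590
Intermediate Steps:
Function('L')(j, o) = Mul(2, j, Add(290, o)) (Function('L')(j, o) = Mul(Mul(2, j), Add(290, o)) = Mul(2, j, Add(290, o)))
Mul(Function('L')(-789, 305), Pow(110996, -1)) = Mul(Mul(2, -789, Add(290, 305)), Pow(110996, -1)) = Mul(Mul(2, -789, 595), Rational(1, 110996)) = Mul(-938910, Rational(1, 110996)) = Rational(-469455, 55498)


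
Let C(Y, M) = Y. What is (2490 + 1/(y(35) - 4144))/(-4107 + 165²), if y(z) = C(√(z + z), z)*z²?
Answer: 7814243893/72550075059 + 25*√70/41457185748 ≈ 0.10771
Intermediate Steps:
y(z) = √2*z^(5/2) (y(z) = √(z + z)*z² = √(2*z)*z² = (√2*√z)*z² = √2*z^(5/2))
(2490 + 1/(y(35) - 4144))/(-4107 + 165²) = (2490 + 1/(√2*35^(5/2) - 4144))/(-4107 + 165²) = (2490 + 1/(√2*(1225*√35) - 4144))/(-4107 + 27225) = (2490 + 1/(1225*√70 - 4144))/23118 = (2490 + 1/(-4144 + 1225*√70))*(1/23118) = 415/3853 + 1/(23118*(-4144 + 1225*√70))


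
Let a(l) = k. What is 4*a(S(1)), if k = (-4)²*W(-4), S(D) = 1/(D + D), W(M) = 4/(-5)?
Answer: -256/5 ≈ -51.200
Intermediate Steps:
W(M) = -⅘ (W(M) = 4*(-⅕) = -⅘)
S(D) = 1/(2*D)
k = -64/5 (k = (-4)²*(-⅘) = 16*(-⅘) = -64/5 ≈ -12.800)
a(l) = -64/5
4*a(S(1)) = 4*(-64/5) = -256/5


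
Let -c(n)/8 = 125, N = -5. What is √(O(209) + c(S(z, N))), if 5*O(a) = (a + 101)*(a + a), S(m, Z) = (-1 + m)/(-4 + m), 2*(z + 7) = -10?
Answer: 2*√6229 ≈ 157.85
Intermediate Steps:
z = -12 (z = -7 + (½)*(-10) = -7 - 5 = -12)
S(m, Z) = (-1 + m)/(-4 + m)
c(n) = -1000 (c(n) = -8*125 = -1000)
O(a) = 2*a*(101 + a)/5 (O(a) = ((a + 101)*(a + a))/5 = ((101 + a)*(2*a))/5 = (2*a*(101 + a))/5 = 2*a*(101 + a)/5)
√(O(209) + c(S(z, N))) = √((⅖)*209*(101 + 209) - 1000) = √((⅖)*209*310 - 1000) = √(25916 - 1000) = √24916 = 2*√6229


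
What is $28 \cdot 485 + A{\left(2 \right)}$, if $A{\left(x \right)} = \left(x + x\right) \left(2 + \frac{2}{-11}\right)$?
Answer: $\frac{149460}{11} \approx 13587.0$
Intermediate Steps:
$A{\left(x \right)} = \frac{40 x}{11}$ ($A{\left(x \right)} = 2 x \left(2 + 2 \left(- \frac{1}{11}\right)\right) = 2 x \left(2 - \frac{2}{11}\right) = 2 x \frac{20}{11} = \frac{40 x}{11}$)
$28 \cdot 485 + A{\left(2 \right)} = 28 \cdot 485 + \frac{40}{11} \cdot 2 = 13580 + \frac{80}{11} = \frac{149460}{11}$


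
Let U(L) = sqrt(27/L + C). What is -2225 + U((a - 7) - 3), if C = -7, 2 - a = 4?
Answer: -2225 + I*sqrt(37)/2 ≈ -2225.0 + 3.0414*I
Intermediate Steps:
a = -2 (a = 2 - 1*4 = 2 - 4 = -2)
U(L) = sqrt(-7 + 27/L) (U(L) = sqrt(27/L - 7) = sqrt(-7 + 27/L))
-2225 + U((a - 7) - 3) = -2225 + sqrt(-7 + 27/((-2 - 7) - 3)) = -2225 + sqrt(-7 + 27/(-9 - 3)) = -2225 + sqrt(-7 + 27/(-12)) = -2225 + sqrt(-7 + 27*(-1/12)) = -2225 + sqrt(-7 - 9/4) = -2225 + sqrt(-37/4) = -2225 + I*sqrt(37)/2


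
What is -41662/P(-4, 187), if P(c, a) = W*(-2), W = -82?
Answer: -20831/82 ≈ -254.04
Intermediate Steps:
P(c, a) = 164 (P(c, a) = -82*(-2) = 164)
-41662/P(-4, 187) = -41662/164 = -41662*1/164 = -20831/82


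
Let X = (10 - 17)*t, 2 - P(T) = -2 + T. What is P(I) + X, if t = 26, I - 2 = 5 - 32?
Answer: -153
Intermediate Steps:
I = -25 (I = 2 + (5 - 32) = 2 - 27 = -25)
P(T) = 4 - T (P(T) = 2 - (-2 + T) = 2 + (2 - T) = 4 - T)
X = -182 (X = (10 - 17)*26 = -7*26 = -182)
P(I) + X = (4 - 1*(-25)) - 182 = (4 + 25) - 182 = 29 - 182 = -153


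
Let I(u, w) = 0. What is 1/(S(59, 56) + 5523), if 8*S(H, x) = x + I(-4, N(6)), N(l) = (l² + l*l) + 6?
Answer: 1/5530 ≈ 0.00018083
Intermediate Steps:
N(l) = 6 + 2*l² (N(l) = (l² + l²) + 6 = 2*l² + 6 = 6 + 2*l²)
S(H, x) = x/8 (S(H, x) = (x + 0)/8 = x/8)
1/(S(59, 56) + 5523) = 1/((⅛)*56 + 5523) = 1/(7 + 5523) = 1/5530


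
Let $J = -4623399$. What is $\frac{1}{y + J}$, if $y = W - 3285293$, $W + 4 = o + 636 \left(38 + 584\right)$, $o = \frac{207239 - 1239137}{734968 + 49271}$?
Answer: $- \frac{261413}{1964023399918} \approx -1.331 \cdot 10^{-7}$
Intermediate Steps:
$o = - \frac{343966}{261413}$ ($o = - \frac{1031898}{784239} = \left(-1031898\right) \frac{1}{784239} = - \frac{343966}{261413} \approx -1.3158$)
$W = \frac{103411501878}{261413}$ ($W = -4 - \left(\frac{343966}{261413} - 636 \left(38 + 584\right)\right) = -4 + \left(- \frac{343966}{261413} + 636 \cdot 622\right) = -4 + \left(- \frac{343966}{261413} + 395592\right) = -4 + \frac{103412547530}{261413} = \frac{103411501878}{261413} \approx 3.9559 \cdot 10^{5}$)
$y = - \frac{755406797131}{261413}$ ($y = \frac{103411501878}{261413} - 3285293 = - \frac{755406797131}{261413} \approx -2.8897 \cdot 10^{6}$)
$\frac{1}{y + J} = \frac{1}{- \frac{755406797131}{261413} - 4623399} = \frac{1}{- \frac{1964023399918}{261413}} = - \frac{261413}{1964023399918}$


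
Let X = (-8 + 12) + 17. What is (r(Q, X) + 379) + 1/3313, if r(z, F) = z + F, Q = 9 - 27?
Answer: 1265567/3313 ≈ 382.00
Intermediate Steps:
X = 21 (X = 4 + 17 = 21)
Q = -18
r(z, F) = F + z
(r(Q, X) + 379) + 1/3313 = ((21 - 18) + 379) + 1/3313 = (3 + 379) + 1/3313 = 382 + 1/3313 = 1265567/3313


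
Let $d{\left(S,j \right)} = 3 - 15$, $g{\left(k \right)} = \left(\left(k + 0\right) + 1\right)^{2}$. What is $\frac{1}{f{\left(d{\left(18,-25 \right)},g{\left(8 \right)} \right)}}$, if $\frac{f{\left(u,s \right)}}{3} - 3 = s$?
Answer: $\frac{1}{252} \approx 0.0039683$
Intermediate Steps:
$g{\left(k \right)} = \left(1 + k\right)^{2}$ ($g{\left(k \right)} = \left(k + 1\right)^{2} = \left(1 + k\right)^{2}$)
$d{\left(S,j \right)} = -12$ ($d{\left(S,j \right)} = 3 - 15 = -12$)
$f{\left(u,s \right)} = 9 + 3 s$
$\frac{1}{f{\left(d{\left(18,-25 \right)},g{\left(8 \right)} \right)}} = \frac{1}{9 + 3 \left(1 + 8\right)^{2}} = \frac{1}{9 + 3 \cdot 9^{2}} = \frac{1}{9 + 3 \cdot 81} = \frac{1}{9 + 243} = \frac{1}{252}$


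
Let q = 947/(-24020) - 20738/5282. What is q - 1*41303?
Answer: -2620382540867/63436820 ≈ -41307.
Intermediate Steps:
q = -251564407/63436820 (q = 947*(-1/24020) - 20738*1/5282 = -947/24020 - 10369/2641 = -251564407/63436820 ≈ -3.9656)
q - 1*41303 = -251564407/63436820 - 1*41303 = -251564407/63436820 - 41303 = -2620382540867/63436820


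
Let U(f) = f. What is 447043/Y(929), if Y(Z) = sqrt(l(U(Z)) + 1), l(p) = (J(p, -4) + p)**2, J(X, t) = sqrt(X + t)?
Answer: 447043/sqrt(863967 + 9290*sqrt(37)) ≈ 465.95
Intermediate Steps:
l(p) = (p + sqrt(-4 + p))**2 (l(p) = (sqrt(p - 4) + p)**2 = (sqrt(-4 + p) + p)**2 = (p + sqrt(-4 + p))**2)
Y(Z) = sqrt(1 + (Z + sqrt(-4 + Z))**2) (Y(Z) = sqrt((Z + sqrt(-4 + Z))**2 + 1) = sqrt(1 + (Z + sqrt(-4 + Z))**2))
447043/Y(929) = 447043/(sqrt(1 + (929 + sqrt(-4 + 929))**2)) = 447043/(sqrt(1 + (929 + sqrt(925))**2)) = 447043/(sqrt(1 + (929 + 5*sqrt(37))**2)) = 447043/sqrt(1 + (929 + 5*sqrt(37))**2)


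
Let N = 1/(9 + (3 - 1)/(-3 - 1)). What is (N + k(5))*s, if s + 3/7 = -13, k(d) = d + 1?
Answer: -9776/119 ≈ -82.151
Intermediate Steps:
k(d) = 1 + d
s = -94/7 (s = -3/7 - 13 = -94/7 ≈ -13.429)
N = 2/17 (N = 1/(9 + 2/(-4)) = 1/(9 + 2*(-¼)) = 1/(9 - ½) = 1/(17/2) = 2/17 ≈ 0.11765)
(N + k(5))*s = (2/17 + (1 + 5))*(-94/7) = (2/17 + 6)*(-94/7) = (104/17)*(-94/7) = -9776/119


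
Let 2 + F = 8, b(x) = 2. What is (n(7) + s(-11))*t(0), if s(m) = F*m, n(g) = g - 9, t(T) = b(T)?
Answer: -136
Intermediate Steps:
t(T) = 2
F = 6 (F = -2 + 8 = 6)
n(g) = -9 + g
s(m) = 6*m
(n(7) + s(-11))*t(0) = ((-9 + 7) + 6*(-11))*2 = (-2 - 66)*2 = -68*2 = -136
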